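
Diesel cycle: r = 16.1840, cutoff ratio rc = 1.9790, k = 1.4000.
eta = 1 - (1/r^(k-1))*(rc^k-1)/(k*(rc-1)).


r^(k-1) = 3.0453
rc^k = 2.6003
eta = 0.6166 = 61.6595%

61.6595%


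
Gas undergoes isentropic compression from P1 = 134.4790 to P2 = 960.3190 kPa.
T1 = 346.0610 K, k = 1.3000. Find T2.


(k-1)/k = 0.2308
(P2/P1)^exp = 1.5741
T2 = 346.0610 * 1.5741 = 544.7214 K

544.7214 K


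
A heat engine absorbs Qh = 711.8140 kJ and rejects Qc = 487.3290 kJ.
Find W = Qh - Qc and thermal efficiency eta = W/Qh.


W = 711.8140 - 487.3290 = 224.4850 kJ
eta = 224.4850 / 711.8140 = 0.3154 = 31.5370%

W = 224.4850 kJ, eta = 31.5370%


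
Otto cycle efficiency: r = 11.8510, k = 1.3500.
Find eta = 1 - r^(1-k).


r^(k-1) = 2.3758
eta = 1 - 1/2.3758 = 0.5791 = 57.9093%

57.9093%


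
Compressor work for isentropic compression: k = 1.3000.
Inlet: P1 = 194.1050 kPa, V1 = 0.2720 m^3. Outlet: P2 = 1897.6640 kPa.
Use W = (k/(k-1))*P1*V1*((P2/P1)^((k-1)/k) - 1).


(k-1)/k = 0.2308
(P2/P1)^exp = 1.6924
W = 4.3333 * 194.1050 * 0.2720 * (1.6924 - 1) = 158.4114 kJ

158.4114 kJ


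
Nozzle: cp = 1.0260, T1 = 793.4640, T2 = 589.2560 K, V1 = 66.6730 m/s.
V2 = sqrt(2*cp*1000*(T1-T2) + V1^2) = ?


dT = 204.2080 K
2*cp*1000*dT = 419034.8160
V1^2 = 4445.2889
V2 = sqrt(423480.1049) = 650.7535 m/s

650.7535 m/s


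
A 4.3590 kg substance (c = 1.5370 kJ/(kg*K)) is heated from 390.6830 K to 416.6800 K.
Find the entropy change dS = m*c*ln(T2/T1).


T2/T1 = 1.0665
ln(T2/T1) = 0.0644
dS = 4.3590 * 1.5370 * 0.0644 = 0.4316 kJ/K

0.4316 kJ/K


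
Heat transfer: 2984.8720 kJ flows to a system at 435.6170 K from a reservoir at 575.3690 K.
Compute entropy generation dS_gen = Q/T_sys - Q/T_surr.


dS_sys = 2984.8720/435.6170 = 6.8521 kJ/K
dS_surr = -2984.8720/575.3690 = -5.1878 kJ/K
dS_gen = 6.8521 - 5.1878 = 1.6643 kJ/K (irreversible)

dS_gen = 1.6643 kJ/K, irreversible


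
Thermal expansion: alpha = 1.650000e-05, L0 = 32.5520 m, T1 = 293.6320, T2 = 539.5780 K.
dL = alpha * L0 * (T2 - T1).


dT = 245.9460 K
dL = 1.650000e-05 * 32.5520 * 245.9460 = 0.132100 m
L_final = 32.684100 m

dL = 0.132100 m


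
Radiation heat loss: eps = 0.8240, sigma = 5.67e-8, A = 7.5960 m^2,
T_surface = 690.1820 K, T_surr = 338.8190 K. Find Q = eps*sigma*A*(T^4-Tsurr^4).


T^4 = 2.2691e+11
Tsurr^4 = 1.3179e+10
Q = 0.8240 * 5.67e-8 * 7.5960 * 2.1373e+11 = 75851.5365 W

75851.5365 W


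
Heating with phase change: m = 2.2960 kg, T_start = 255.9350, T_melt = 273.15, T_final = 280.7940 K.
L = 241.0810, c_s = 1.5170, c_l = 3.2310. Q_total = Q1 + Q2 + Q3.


Q1 (sensible, solid) = 2.2960 * 1.5170 * 17.2150 = 59.9604 kJ
Q2 (latent) = 2.2960 * 241.0810 = 553.5220 kJ
Q3 (sensible, liquid) = 2.2960 * 3.2310 * 7.6440 = 56.7061 kJ
Q_total = 670.1884 kJ

670.1884 kJ


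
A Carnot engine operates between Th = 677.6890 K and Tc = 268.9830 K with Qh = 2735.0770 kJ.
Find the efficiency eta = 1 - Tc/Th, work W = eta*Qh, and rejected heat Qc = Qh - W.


eta = 1 - 268.9830/677.6890 = 0.6031
W = 0.6031 * 2735.0770 = 1649.4917 kJ
Qc = 2735.0770 - 1649.4917 = 1085.5853 kJ

eta = 60.3088%, W = 1649.4917 kJ, Qc = 1085.5853 kJ


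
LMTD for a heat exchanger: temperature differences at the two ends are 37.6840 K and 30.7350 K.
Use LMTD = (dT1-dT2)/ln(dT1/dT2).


dT1/dT2 = 1.2261
ln(dT1/dT2) = 0.2038
LMTD = 6.9490 / 0.2038 = 34.0915 K

34.0915 K


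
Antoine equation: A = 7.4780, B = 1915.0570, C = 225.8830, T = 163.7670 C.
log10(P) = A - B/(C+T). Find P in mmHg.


C+T = 389.6500
B/(C+T) = 4.9148
log10(P) = 7.4780 - 4.9148 = 2.5632
P = 10^2.5632 = 365.7520 mmHg

365.7520 mmHg


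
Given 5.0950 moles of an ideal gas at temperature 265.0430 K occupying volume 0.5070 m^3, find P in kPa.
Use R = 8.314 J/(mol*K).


P = nRT/V = 5.0950 * 8.314 * 265.0430 / 0.5070
= 11227.1764 / 0.5070 = 22144.3322 Pa = 22.1443 kPa

22.1443 kPa


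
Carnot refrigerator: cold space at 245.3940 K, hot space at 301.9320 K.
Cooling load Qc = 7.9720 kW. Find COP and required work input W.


COP = 245.3940 / 56.5380 = 4.3403
W = 7.9720 / 4.3403 = 1.8367 kW

COP = 4.3403, W = 1.8367 kW


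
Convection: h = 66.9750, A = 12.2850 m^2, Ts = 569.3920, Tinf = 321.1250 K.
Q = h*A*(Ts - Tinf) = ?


dT = 248.2670 K
Q = 66.9750 * 12.2850 * 248.2670 = 204271.0774 W

204271.0774 W


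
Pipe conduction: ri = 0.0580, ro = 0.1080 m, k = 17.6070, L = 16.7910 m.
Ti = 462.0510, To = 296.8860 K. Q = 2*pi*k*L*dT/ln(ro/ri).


dT = 165.1650 K
ln(ro/ri) = 0.6217
Q = 2*pi*17.6070*16.7910*165.1650 / 0.6217 = 493500.0262 W

493500.0262 W


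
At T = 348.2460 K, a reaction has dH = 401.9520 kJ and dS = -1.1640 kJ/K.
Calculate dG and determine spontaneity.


T*dS = 348.2460 * -1.1640 = -405.3583 kJ
dG = 401.9520 + 405.3583 = 807.3103 kJ (non-spontaneous)

dG = 807.3103 kJ, non-spontaneous


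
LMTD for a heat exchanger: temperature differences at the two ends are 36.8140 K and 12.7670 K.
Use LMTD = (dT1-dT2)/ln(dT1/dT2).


dT1/dT2 = 2.8835
ln(dT1/dT2) = 1.0590
LMTD = 24.0470 / 1.0590 = 22.7070 K

22.7070 K


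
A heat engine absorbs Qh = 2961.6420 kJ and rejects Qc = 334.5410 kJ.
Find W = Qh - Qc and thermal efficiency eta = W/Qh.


W = 2961.6420 - 334.5410 = 2627.1010 kJ
eta = 2627.1010 / 2961.6420 = 0.8870 = 88.7042%

W = 2627.1010 kJ, eta = 88.7042%


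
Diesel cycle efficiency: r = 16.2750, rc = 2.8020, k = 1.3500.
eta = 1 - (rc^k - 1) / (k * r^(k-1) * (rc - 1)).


r^(k-1) = 2.6548
rc^k = 4.0187
eta = 0.5326 = 53.2594%

53.2594%


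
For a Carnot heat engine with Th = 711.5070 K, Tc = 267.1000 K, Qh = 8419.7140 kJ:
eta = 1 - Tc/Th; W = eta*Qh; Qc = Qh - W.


eta = 1 - 267.1000/711.5070 = 0.6246
W = 0.6246 * 8419.7140 = 5258.9501 kJ
Qc = 8419.7140 - 5258.9501 = 3160.7639 kJ

eta = 62.4600%, W = 5258.9501 kJ, Qc = 3160.7639 kJ


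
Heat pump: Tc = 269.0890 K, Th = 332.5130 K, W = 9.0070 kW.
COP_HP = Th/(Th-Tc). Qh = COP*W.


COP = 332.5130 / 63.4240 = 5.2427
Qh = 5.2427 * 9.0070 = 47.2210 kW

COP = 5.2427, Qh = 47.2210 kW


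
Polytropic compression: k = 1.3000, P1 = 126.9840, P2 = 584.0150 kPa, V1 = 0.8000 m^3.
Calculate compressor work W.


(k-1)/k = 0.2308
(P2/P1)^exp = 1.4221
W = 4.3333 * 126.9840 * 0.8000 * (1.4221 - 1) = 185.8057 kJ

185.8057 kJ


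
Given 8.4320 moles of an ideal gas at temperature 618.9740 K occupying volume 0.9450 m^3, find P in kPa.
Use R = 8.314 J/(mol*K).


P = nRT/V = 8.4320 * 8.314 * 618.9740 / 0.9450
= 43392.3354 / 0.9450 = 45917.8153 Pa = 45.9178 kPa

45.9178 kPa


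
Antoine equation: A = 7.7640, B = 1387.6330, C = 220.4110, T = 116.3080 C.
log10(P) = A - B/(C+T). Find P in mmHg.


C+T = 336.7190
B/(C+T) = 4.1210
log10(P) = 7.7640 - 4.1210 = 3.6430
P = 10^3.6430 = 4394.9953 mmHg

4394.9953 mmHg


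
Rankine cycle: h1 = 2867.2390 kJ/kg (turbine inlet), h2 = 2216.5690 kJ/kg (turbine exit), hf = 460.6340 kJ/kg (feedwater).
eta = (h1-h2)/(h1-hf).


W = 650.6700 kJ/kg
Q_in = 2406.6050 kJ/kg
eta = 0.2704 = 27.0368%

eta = 27.0368%


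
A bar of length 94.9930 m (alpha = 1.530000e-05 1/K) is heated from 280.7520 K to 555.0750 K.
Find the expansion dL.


dT = 274.3230 K
dL = 1.530000e-05 * 94.9930 * 274.3230 = 0.398699 m
L_final = 95.391699 m

dL = 0.398699 m


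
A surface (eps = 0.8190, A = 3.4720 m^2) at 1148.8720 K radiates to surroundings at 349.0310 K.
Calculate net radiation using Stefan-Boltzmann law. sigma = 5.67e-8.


T^4 = 1.7422e+12
Tsurr^4 = 1.4841e+10
Q = 0.8190 * 5.67e-8 * 3.4720 * 1.7273e+12 = 278495.2668 W

278495.2668 W


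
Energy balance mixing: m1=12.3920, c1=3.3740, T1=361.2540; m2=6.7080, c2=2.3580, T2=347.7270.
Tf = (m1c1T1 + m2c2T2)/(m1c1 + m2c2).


num = 20604.4087
den = 57.6281
Tf = 357.5412 K

357.5412 K


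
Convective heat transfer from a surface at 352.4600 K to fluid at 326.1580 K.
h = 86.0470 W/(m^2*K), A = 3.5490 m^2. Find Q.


dT = 26.3020 K
Q = 86.0470 * 3.5490 * 26.3020 = 8032.1259 W

8032.1259 W


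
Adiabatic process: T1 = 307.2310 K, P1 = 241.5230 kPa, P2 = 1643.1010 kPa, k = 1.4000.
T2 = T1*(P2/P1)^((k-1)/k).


(k-1)/k = 0.2857
(P2/P1)^exp = 1.7295
T2 = 307.2310 * 1.7295 = 531.3503 K

531.3503 K


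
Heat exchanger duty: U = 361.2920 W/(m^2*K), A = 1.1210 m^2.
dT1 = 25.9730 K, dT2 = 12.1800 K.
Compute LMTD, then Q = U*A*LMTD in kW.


LMTD = 18.2143 K
Q = 361.2920 * 1.1210 * 18.2143 = 7376.9421 W = 7.3769 kW

7.3769 kW


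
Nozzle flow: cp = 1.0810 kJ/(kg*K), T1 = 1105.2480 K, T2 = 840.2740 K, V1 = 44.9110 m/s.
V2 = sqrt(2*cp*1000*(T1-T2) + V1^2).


dT = 264.9740 K
2*cp*1000*dT = 572873.7880
V1^2 = 2016.9979
V2 = sqrt(574890.7859) = 758.2155 m/s

758.2155 m/s


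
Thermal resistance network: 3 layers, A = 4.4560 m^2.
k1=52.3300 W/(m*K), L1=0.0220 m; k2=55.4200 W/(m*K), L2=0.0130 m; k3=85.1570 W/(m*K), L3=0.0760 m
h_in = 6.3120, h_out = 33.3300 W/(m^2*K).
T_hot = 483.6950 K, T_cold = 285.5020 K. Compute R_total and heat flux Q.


R_conv_in = 1/(6.3120*4.4560) = 0.0356
R_1 = 0.0220/(52.3300*4.4560) = 9.4347e-05
R_2 = 0.0130/(55.4200*4.4560) = 5.2642e-05
R_3 = 0.0760/(85.1570*4.4560) = 0.0002
R_conv_out = 1/(33.3300*4.4560) = 0.0067
R_total = 0.0426 K/W
Q = 198.1930 / 0.0426 = 4648.6651 W

R_total = 0.0426 K/W, Q = 4648.6651 W


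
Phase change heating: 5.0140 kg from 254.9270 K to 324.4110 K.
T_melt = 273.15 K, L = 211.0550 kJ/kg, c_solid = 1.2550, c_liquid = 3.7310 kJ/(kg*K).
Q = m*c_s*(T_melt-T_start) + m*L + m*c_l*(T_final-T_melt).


Q1 (sensible, solid) = 5.0140 * 1.2550 * 18.2230 = 114.6695 kJ
Q2 (latent) = 5.0140 * 211.0550 = 1058.2298 kJ
Q3 (sensible, liquid) = 5.0140 * 3.7310 * 51.2610 = 958.9515 kJ
Q_total = 2131.8508 kJ

2131.8508 kJ


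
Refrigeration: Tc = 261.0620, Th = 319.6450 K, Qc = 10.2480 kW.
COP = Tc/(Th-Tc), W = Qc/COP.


COP = 261.0620 / 58.5830 = 4.4563
W = 10.2480 / 4.4563 = 2.2997 kW

COP = 4.4563, W = 2.2997 kW


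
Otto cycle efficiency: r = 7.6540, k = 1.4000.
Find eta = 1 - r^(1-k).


r^(k-1) = 2.2571
eta = 1 - 1/2.2571 = 0.5570 = 55.6958%

55.6958%


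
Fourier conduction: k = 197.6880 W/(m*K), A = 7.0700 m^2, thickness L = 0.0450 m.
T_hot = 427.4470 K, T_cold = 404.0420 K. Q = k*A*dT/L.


dT = 23.4050 K
Q = 197.6880 * 7.0700 * 23.4050 / 0.0450 = 726935.4581 W

726935.4581 W


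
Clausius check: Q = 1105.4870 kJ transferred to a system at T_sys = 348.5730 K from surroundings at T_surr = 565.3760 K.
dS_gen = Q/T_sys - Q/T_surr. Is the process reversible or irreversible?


dS_sys = 1105.4870/348.5730 = 3.1715 kJ/K
dS_surr = -1105.4870/565.3760 = -1.9553 kJ/K
dS_gen = 3.1715 - 1.9553 = 1.2162 kJ/K (irreversible)

dS_gen = 1.2162 kJ/K, irreversible


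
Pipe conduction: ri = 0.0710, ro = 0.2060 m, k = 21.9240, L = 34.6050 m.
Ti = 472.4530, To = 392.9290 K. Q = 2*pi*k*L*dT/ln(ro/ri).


dT = 79.5240 K
ln(ro/ri) = 1.0652
Q = 2*pi*21.9240*34.6050*79.5240 / 1.0652 = 355882.8715 W

355882.8715 W


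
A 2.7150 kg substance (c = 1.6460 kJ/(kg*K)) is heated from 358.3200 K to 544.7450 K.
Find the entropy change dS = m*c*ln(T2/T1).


T2/T1 = 1.5203
ln(T2/T1) = 0.4189
dS = 2.7150 * 1.6460 * 0.4189 = 1.8720 kJ/K

1.8720 kJ/K


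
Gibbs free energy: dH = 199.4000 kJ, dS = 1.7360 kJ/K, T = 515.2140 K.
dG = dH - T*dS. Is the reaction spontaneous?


T*dS = 515.2140 * 1.7360 = 894.4115 kJ
dG = 199.4000 - 894.4115 = -695.0115 kJ (spontaneous)

dG = -695.0115 kJ, spontaneous


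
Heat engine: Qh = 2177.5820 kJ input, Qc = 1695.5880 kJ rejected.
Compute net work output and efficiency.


W = 2177.5820 - 1695.5880 = 481.9940 kJ
eta = 481.9940 / 2177.5820 = 0.2213 = 22.1344%

W = 481.9940 kJ, eta = 22.1344%


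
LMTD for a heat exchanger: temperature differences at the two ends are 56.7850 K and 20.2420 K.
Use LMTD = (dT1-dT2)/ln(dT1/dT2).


dT1/dT2 = 2.8053
ln(dT1/dT2) = 1.0315
LMTD = 36.5430 / 1.0315 = 35.4266 K

35.4266 K


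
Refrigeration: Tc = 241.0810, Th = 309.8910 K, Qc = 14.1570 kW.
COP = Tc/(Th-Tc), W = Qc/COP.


COP = 241.0810 / 68.8100 = 3.5036
W = 14.1570 / 3.5036 = 4.0407 kW

COP = 3.5036, W = 4.0407 kW


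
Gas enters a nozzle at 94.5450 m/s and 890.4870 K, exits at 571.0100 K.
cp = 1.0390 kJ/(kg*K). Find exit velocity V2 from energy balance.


dT = 319.4770 K
2*cp*1000*dT = 663873.2060
V1^2 = 8938.7570
V2 = sqrt(672811.9630) = 820.2512 m/s

820.2512 m/s


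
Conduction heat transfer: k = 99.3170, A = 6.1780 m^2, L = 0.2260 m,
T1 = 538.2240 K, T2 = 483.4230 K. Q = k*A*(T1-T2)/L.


dT = 54.8010 K
Q = 99.3170 * 6.1780 * 54.8010 / 0.2260 = 148782.3935 W

148782.3935 W


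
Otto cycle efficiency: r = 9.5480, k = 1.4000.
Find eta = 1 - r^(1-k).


r^(k-1) = 2.4658
eta = 1 - 1/2.4658 = 0.5945 = 59.4459%

59.4459%


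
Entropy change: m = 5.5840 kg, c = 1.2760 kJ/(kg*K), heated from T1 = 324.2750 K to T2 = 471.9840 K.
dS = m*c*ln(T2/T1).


T2/T1 = 1.4555
ln(T2/T1) = 0.3754
dS = 5.5840 * 1.2760 * 0.3754 = 2.6745 kJ/K

2.6745 kJ/K


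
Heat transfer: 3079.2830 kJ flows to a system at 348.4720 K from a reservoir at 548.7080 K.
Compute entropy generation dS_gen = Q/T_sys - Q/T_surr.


dS_sys = 3079.2830/348.4720 = 8.8365 kJ/K
dS_surr = -3079.2830/548.7080 = -5.6119 kJ/K
dS_gen = 8.8365 - 5.6119 = 3.2247 kJ/K (irreversible)

dS_gen = 3.2247 kJ/K, irreversible


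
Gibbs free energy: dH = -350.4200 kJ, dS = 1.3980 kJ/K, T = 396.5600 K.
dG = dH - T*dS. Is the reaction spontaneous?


T*dS = 396.5600 * 1.3980 = 554.3909 kJ
dG = -350.4200 - 554.3909 = -904.8109 kJ (spontaneous)

dG = -904.8109 kJ, spontaneous


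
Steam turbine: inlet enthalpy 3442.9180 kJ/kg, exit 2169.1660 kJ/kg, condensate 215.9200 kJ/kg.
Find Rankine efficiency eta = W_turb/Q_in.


W = 1273.7520 kJ/kg
Q_in = 3226.9980 kJ/kg
eta = 0.3947 = 39.4717%

eta = 39.4717%


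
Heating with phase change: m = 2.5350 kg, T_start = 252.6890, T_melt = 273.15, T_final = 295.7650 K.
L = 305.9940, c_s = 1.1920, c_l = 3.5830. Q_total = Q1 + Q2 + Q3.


Q1 (sensible, solid) = 2.5350 * 1.1920 * 20.4610 = 61.8274 kJ
Q2 (latent) = 2.5350 * 305.9940 = 775.6948 kJ
Q3 (sensible, liquid) = 2.5350 * 3.5830 * 22.6150 = 205.4099 kJ
Q_total = 1042.9321 kJ

1042.9321 kJ


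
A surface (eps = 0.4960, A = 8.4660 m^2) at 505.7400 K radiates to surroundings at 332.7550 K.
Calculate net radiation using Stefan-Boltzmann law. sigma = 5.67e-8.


T^4 = 6.5420e+10
Tsurr^4 = 1.2260e+10
Q = 0.4960 * 5.67e-8 * 8.4660 * 5.3160e+10 = 12656.8177 W

12656.8177 W


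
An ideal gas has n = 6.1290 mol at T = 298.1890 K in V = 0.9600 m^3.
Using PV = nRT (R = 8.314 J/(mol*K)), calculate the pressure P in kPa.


P = nRT/V = 6.1290 * 8.314 * 298.1890 / 0.9600
= 15194.6696 / 0.9600 = 15827.7808 Pa = 15.8278 kPa

15.8278 kPa


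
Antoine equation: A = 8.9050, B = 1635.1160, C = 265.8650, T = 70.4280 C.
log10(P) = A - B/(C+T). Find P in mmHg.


C+T = 336.2930
B/(C+T) = 4.8622
log10(P) = 8.9050 - 4.8622 = 4.0428
P = 10^4.0428 = 11036.2942 mmHg

11036.2942 mmHg


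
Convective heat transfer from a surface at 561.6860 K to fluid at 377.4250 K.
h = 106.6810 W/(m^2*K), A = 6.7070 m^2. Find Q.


dT = 184.2610 K
Q = 106.6810 * 6.7070 * 184.2610 = 131840.4899 W

131840.4899 W


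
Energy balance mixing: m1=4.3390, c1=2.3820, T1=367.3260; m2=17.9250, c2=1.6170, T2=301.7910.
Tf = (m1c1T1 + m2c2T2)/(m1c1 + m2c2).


num = 12543.8263
den = 39.3202
Tf = 319.0172 K

319.0172 K


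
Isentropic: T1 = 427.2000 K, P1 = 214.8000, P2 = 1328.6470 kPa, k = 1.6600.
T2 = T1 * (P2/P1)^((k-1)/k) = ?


(k-1)/k = 0.3976
(P2/P1)^exp = 2.0637
T2 = 427.2000 * 2.0637 = 881.6058 K

881.6058 K


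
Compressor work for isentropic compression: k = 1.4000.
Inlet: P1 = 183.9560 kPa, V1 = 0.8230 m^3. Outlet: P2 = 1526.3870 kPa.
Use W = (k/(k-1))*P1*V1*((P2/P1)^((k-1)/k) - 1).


(k-1)/k = 0.2857
(P2/P1)^exp = 1.8304
W = 3.5000 * 183.9560 * 0.8230 * (1.8304 - 1) = 440.0420 kJ

440.0420 kJ


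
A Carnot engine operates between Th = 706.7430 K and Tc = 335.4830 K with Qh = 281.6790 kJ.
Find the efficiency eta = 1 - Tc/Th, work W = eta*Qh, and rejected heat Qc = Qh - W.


eta = 1 - 335.4830/706.7430 = 0.5253
W = 0.5253 * 281.6790 = 147.9691 kJ
Qc = 281.6790 - 147.9691 = 133.7099 kJ

eta = 52.5311%, W = 147.9691 kJ, Qc = 133.7099 kJ


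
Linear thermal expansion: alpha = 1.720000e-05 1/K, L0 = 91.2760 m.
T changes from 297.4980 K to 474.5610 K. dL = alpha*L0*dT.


dT = 177.0630 K
dL = 1.720000e-05 * 91.2760 * 177.0630 = 0.277980 m
L_final = 91.553980 m

dL = 0.277980 m


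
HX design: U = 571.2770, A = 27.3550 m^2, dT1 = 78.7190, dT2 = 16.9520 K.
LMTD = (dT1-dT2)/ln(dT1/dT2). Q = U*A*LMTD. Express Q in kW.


LMTD = 40.2260 K
Q = 571.2770 * 27.3550 * 40.2260 = 628623.3457 W = 628.6233 kW

628.6233 kW


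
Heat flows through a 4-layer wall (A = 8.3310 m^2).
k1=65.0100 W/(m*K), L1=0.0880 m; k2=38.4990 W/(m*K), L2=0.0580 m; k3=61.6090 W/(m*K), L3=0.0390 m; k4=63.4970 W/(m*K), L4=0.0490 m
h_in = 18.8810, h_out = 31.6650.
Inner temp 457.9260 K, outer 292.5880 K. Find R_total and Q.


R_conv_in = 1/(18.8810*8.3310) = 0.0064
R_1 = 0.0880/(65.0100*8.3310) = 0.0002
R_2 = 0.0580/(38.4990*8.3310) = 0.0002
R_3 = 0.0390/(61.6090*8.3310) = 7.5984e-05
R_4 = 0.0490/(63.4970*8.3310) = 9.2629e-05
R_conv_out = 1/(31.6650*8.3310) = 0.0038
R_total = 0.0107 K/W
Q = 165.3380 / 0.0107 = 15510.0735 W

R_total = 0.0107 K/W, Q = 15510.0735 W


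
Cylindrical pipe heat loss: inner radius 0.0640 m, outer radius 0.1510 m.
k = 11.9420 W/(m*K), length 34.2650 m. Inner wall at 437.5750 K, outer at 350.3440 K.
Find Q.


dT = 87.2310 K
ln(ro/ri) = 0.8584
Q = 2*pi*11.9420*34.2650*87.2310 / 0.8584 = 261270.5480 W

261270.5480 W


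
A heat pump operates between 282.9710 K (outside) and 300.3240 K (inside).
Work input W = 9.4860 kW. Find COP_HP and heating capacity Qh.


COP = 300.3240 / 17.3530 = 17.3067
Qh = 17.3067 * 9.4860 = 164.1718 kW

COP = 17.3067, Qh = 164.1718 kW


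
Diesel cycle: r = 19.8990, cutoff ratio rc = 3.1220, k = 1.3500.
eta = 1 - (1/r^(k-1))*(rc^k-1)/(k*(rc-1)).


r^(k-1) = 2.8483
rc^k = 4.6503
eta = 0.5526 = 55.2634%

55.2634%


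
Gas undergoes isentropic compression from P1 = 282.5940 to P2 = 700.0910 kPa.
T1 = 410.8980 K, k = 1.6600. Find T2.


(k-1)/k = 0.3976
(P2/P1)^exp = 1.4343
T2 = 410.8980 * 1.4343 = 589.3608 K

589.3608 K


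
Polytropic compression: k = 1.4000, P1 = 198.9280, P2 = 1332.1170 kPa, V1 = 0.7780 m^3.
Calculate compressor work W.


(k-1)/k = 0.2857
(P2/P1)^exp = 1.7217
W = 3.5000 * 198.9280 * 0.7780 * (1.7217 - 1) = 390.9282 kJ

390.9282 kJ


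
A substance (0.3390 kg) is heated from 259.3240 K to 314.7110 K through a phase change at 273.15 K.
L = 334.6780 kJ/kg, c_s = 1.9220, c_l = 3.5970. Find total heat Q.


Q1 (sensible, solid) = 0.3390 * 1.9220 * 13.8260 = 9.0084 kJ
Q2 (latent) = 0.3390 * 334.6780 = 113.4558 kJ
Q3 (sensible, liquid) = 0.3390 * 3.5970 * 41.5610 = 50.6788 kJ
Q_total = 173.1431 kJ

173.1431 kJ


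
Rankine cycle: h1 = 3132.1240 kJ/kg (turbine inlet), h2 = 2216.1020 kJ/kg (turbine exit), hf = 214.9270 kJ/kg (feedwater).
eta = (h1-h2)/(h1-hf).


W = 916.0220 kJ/kg
Q_in = 2917.1970 kJ/kg
eta = 0.3140 = 31.4008%

eta = 31.4008%


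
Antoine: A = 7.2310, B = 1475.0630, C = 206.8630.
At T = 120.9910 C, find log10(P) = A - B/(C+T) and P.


C+T = 327.8540
B/(C+T) = 4.4991
log10(P) = 7.2310 - 4.4991 = 2.7319
P = 10^2.7319 = 539.3293 mmHg

539.3293 mmHg


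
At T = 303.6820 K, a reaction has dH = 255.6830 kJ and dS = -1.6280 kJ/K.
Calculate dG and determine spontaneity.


T*dS = 303.6820 * -1.6280 = -494.3943 kJ
dG = 255.6830 + 494.3943 = 750.0773 kJ (non-spontaneous)

dG = 750.0773 kJ, non-spontaneous


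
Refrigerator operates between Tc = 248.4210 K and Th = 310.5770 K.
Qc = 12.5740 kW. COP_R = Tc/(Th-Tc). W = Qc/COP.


COP = 248.4210 / 62.1560 = 3.9967
W = 12.5740 / 3.9967 = 3.1461 kW

COP = 3.9967, W = 3.1461 kW


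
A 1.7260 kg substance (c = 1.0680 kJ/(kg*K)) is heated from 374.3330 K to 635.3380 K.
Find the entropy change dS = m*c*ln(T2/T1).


T2/T1 = 1.6973
ln(T2/T1) = 0.5290
dS = 1.7260 * 1.0680 * 0.5290 = 0.9752 kJ/K

0.9752 kJ/K


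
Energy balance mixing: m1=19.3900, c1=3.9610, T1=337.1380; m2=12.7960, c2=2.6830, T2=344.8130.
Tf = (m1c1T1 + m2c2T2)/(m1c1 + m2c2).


num = 37731.4816
den = 111.1355
Tf = 339.5089 K

339.5089 K


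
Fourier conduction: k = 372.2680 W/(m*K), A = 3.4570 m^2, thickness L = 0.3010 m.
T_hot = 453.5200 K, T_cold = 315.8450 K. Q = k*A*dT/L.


dT = 137.6750 K
Q = 372.2680 * 3.4570 * 137.6750 / 0.3010 = 588631.7385 W

588631.7385 W


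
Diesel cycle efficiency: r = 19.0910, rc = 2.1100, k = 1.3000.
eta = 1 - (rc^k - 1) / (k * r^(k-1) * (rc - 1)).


r^(k-1) = 2.4224
rc^k = 2.6398
eta = 0.5309 = 53.0895%

53.0895%


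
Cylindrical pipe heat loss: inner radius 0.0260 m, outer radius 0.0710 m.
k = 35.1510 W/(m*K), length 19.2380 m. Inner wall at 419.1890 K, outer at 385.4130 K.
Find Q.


dT = 33.7760 K
ln(ro/ri) = 1.0046
Q = 2*pi*35.1510*19.2380*33.7760 / 1.0046 = 142856.4055 W

142856.4055 W


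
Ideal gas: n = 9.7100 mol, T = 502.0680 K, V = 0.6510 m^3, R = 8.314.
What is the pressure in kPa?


P = nRT/V = 9.7100 * 8.314 * 502.0680 / 0.6510
= 40531.4174 / 0.6510 = 62260.2419 Pa = 62.2602 kPa

62.2602 kPa


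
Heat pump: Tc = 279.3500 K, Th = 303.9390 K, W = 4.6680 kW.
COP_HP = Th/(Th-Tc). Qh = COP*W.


COP = 303.9390 / 24.5890 = 12.3608
Qh = 12.3608 * 4.6680 = 57.7001 kW

COP = 12.3608, Qh = 57.7001 kW


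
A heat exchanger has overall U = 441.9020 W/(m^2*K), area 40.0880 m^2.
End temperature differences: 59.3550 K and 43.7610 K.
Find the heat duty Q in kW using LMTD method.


LMTD = 51.1625 K
Q = 441.9020 * 40.0880 * 51.1625 = 906342.6019 W = 906.3426 kW

906.3426 kW


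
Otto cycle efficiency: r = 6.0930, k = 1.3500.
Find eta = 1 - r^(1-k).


r^(k-1) = 1.8823
eta = 1 - 1/1.8823 = 0.4687 = 46.8738%

46.8738%


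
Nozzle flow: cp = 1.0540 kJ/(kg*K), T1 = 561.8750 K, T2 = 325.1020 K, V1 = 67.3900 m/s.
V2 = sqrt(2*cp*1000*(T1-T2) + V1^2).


dT = 236.7730 K
2*cp*1000*dT = 499117.4840
V1^2 = 4541.4121
V2 = sqrt(503658.8961) = 709.6893 m/s

709.6893 m/s


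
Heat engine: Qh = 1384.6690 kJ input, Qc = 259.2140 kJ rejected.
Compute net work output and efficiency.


W = 1384.6690 - 259.2140 = 1125.4550 kJ
eta = 1125.4550 / 1384.6690 = 0.8128 = 81.2797%

W = 1125.4550 kJ, eta = 81.2797%


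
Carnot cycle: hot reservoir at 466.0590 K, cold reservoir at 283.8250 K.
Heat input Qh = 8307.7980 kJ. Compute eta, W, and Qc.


eta = 1 - 283.8250/466.0590 = 0.3910
W = 0.3910 * 8307.7980 = 3248.4369 kJ
Qc = 8307.7980 - 3248.4369 = 5059.3611 kJ

eta = 39.1011%, W = 3248.4369 kJ, Qc = 5059.3611 kJ


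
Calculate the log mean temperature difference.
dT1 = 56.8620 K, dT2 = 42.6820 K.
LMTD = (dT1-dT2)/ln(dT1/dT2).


dT1/dT2 = 1.3322
ln(dT1/dT2) = 0.2868
LMTD = 14.1800 / 0.2868 = 49.4335 K

49.4335 K


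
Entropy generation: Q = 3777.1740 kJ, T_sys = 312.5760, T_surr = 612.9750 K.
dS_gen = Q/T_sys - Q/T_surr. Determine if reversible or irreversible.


dS_sys = 3777.1740/312.5760 = 12.0840 kJ/K
dS_surr = -3777.1740/612.9750 = -6.1620 kJ/K
dS_gen = 12.0840 - 6.1620 = 5.9220 kJ/K (irreversible)

dS_gen = 5.9220 kJ/K, irreversible


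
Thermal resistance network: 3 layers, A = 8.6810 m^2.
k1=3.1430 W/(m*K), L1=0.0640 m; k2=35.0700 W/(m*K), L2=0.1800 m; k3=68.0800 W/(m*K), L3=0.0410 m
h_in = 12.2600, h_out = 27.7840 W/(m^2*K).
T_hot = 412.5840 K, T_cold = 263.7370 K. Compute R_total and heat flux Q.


R_conv_in = 1/(12.2600*8.6810) = 0.0094
R_1 = 0.0640/(3.1430*8.6810) = 0.0023
R_2 = 0.1800/(35.0700*8.6810) = 0.0006
R_3 = 0.0410/(68.0800*8.6810) = 6.9374e-05
R_conv_out = 1/(27.7840*8.6810) = 0.0041
R_total = 0.0165 K/W
Q = 148.8470 / 0.0165 = 8994.7161 W

R_total = 0.0165 K/W, Q = 8994.7161 W


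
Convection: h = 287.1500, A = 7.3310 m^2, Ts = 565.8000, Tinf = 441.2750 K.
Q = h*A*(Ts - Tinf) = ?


dT = 124.5250 K
Q = 287.1500 * 7.3310 * 124.5250 = 262137.1603 W

262137.1603 W


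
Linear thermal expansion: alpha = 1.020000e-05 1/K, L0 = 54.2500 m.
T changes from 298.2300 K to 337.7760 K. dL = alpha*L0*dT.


dT = 39.5460 K
dL = 1.020000e-05 * 54.2500 * 39.5460 = 0.021883 m
L_final = 54.271883 m

dL = 0.021883 m


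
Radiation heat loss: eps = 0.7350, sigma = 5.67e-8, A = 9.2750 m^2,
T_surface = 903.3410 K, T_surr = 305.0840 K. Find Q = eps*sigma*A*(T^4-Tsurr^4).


T^4 = 6.6590e+11
Tsurr^4 = 8.6632e+09
Q = 0.7350 * 5.67e-8 * 9.2750 * 6.5723e+11 = 254041.1336 W

254041.1336 W


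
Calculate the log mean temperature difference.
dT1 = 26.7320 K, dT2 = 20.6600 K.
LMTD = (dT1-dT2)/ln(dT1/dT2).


dT1/dT2 = 1.2939
ln(dT1/dT2) = 0.2577
LMTD = 6.0720 / 0.2577 = 23.5658 K

23.5658 K


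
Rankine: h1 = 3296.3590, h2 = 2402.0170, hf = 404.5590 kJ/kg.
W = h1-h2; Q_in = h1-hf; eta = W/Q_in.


W = 894.3420 kJ/kg
Q_in = 2891.8000 kJ/kg
eta = 0.3093 = 30.9268%

eta = 30.9268%


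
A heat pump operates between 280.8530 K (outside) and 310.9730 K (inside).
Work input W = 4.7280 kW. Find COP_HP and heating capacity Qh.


COP = 310.9730 / 30.1200 = 10.3245
Qh = 10.3245 * 4.7280 = 48.8141 kW

COP = 10.3245, Qh = 48.8141 kW


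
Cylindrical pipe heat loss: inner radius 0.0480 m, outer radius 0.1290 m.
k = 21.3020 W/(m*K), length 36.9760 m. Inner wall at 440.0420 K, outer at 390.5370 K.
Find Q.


dT = 49.5050 K
ln(ro/ri) = 0.9886
Q = 2*pi*21.3020*36.9760*49.5050 / 0.9886 = 247824.1529 W

247824.1529 W


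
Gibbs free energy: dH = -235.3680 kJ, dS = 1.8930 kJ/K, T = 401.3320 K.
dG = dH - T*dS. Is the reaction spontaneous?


T*dS = 401.3320 * 1.8930 = 759.7215 kJ
dG = -235.3680 - 759.7215 = -995.0895 kJ (spontaneous)

dG = -995.0895 kJ, spontaneous


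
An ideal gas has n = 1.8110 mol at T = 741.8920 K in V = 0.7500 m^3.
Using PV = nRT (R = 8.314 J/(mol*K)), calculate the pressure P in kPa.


P = nRT/V = 1.8110 * 8.314 * 741.8920 / 0.7500
= 11170.4111 / 0.7500 = 14893.8815 Pa = 14.8939 kPa

14.8939 kPa


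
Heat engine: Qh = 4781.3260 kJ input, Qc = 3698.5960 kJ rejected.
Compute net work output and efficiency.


W = 4781.3260 - 3698.5960 = 1082.7300 kJ
eta = 1082.7300 / 4781.3260 = 0.2264 = 22.6450%

W = 1082.7300 kJ, eta = 22.6450%


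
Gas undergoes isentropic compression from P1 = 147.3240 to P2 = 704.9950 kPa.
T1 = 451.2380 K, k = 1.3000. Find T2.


(k-1)/k = 0.2308
(P2/P1)^exp = 1.4352
T2 = 451.2380 * 1.4352 = 647.6026 K

647.6026 K


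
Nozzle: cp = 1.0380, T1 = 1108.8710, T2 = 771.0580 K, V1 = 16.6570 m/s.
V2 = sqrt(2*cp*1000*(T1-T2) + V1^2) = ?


dT = 337.8130 K
2*cp*1000*dT = 701299.7880
V1^2 = 277.4556
V2 = sqrt(701577.2436) = 837.6021 m/s

837.6021 m/s


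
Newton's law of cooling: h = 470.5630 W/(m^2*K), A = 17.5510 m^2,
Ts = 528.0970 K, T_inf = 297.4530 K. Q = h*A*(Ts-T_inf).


dT = 230.6440 K
Q = 470.5630 * 17.5510 * 230.6440 = 1904854.4792 W

1904854.4792 W


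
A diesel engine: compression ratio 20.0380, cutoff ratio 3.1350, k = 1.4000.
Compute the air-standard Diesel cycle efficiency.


r^(k-1) = 3.3170
rc^k = 4.9515
eta = 0.6014 = 60.1444%

60.1444%


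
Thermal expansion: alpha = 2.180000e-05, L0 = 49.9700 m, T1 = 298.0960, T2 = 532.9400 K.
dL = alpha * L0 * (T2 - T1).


dT = 234.8440 K
dL = 2.180000e-05 * 49.9700 * 234.8440 = 0.255826 m
L_final = 50.225826 m

dL = 0.255826 m


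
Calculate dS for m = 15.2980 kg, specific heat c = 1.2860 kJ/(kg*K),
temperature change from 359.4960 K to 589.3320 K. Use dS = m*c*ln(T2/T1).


T2/T1 = 1.6393
ln(T2/T1) = 0.4943
dS = 15.2980 * 1.2860 * 0.4943 = 9.7242 kJ/K

9.7242 kJ/K


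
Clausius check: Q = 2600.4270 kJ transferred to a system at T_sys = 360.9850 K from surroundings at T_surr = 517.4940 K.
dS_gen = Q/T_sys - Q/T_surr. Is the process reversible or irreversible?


dS_sys = 2600.4270/360.9850 = 7.2037 kJ/K
dS_surr = -2600.4270/517.4940 = -5.0250 kJ/K
dS_gen = 7.2037 - 5.0250 = 2.1787 kJ/K (irreversible)

dS_gen = 2.1787 kJ/K, irreversible


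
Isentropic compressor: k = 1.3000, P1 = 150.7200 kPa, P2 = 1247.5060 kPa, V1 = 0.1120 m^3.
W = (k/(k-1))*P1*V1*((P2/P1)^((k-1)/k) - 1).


(k-1)/k = 0.2308
(P2/P1)^exp = 1.6286
W = 4.3333 * 150.7200 * 0.1120 * (1.6286 - 1) = 45.9823 kJ

45.9823 kJ


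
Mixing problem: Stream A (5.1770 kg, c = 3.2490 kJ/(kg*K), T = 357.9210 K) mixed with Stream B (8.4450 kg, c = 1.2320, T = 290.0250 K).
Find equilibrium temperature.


num = 9037.7471
den = 27.2243
Tf = 331.9734 K

331.9734 K


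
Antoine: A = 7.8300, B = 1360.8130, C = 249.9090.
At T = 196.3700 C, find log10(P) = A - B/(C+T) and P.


C+T = 446.2790
B/(C+T) = 3.0492
log10(P) = 7.8300 - 3.0492 = 4.7808
P = 10^4.7808 = 60361.1161 mmHg

60361.1161 mmHg


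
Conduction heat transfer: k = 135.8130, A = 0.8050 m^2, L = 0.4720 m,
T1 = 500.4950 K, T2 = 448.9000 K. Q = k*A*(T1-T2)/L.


dT = 51.5950 K
Q = 135.8130 * 0.8050 * 51.5950 / 0.4720 = 11950.9613 W

11950.9613 W


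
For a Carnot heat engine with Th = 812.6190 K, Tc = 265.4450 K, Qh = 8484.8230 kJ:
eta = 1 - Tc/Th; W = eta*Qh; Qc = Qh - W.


eta = 1 - 265.4450/812.6190 = 0.6733
W = 0.6733 * 8484.8230 = 5713.2242 kJ
Qc = 8484.8230 - 5713.2242 = 2771.5988 kJ

eta = 67.3346%, W = 5713.2242 kJ, Qc = 2771.5988 kJ


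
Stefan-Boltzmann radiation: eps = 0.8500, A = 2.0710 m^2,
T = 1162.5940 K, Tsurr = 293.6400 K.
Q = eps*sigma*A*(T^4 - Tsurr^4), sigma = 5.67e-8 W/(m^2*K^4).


T^4 = 1.8269e+12
Tsurr^4 = 7.4347e+09
Q = 0.8500 * 5.67e-8 * 2.0710 * 1.8195e+12 = 181603.1573 W

181603.1573 W


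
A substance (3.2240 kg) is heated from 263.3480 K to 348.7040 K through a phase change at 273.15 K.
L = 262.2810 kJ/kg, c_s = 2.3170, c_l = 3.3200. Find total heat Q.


Q1 (sensible, solid) = 3.2240 * 2.3170 * 9.8020 = 73.2210 kJ
Q2 (latent) = 3.2240 * 262.2810 = 845.5939 kJ
Q3 (sensible, liquid) = 3.2240 * 3.3200 * 75.5540 = 808.7058 kJ
Q_total = 1727.5208 kJ

1727.5208 kJ


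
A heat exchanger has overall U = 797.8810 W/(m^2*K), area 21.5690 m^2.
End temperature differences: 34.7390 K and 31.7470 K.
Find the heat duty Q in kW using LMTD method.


LMTD = 33.2205 K
Q = 797.8810 * 21.5690 * 33.2205 = 571708.8453 W = 571.7088 kW

571.7088 kW


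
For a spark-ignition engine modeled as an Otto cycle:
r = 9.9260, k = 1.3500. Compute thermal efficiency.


r^(k-1) = 2.2329
eta = 1 - 1/2.2329 = 0.5522 = 55.2154%

55.2154%


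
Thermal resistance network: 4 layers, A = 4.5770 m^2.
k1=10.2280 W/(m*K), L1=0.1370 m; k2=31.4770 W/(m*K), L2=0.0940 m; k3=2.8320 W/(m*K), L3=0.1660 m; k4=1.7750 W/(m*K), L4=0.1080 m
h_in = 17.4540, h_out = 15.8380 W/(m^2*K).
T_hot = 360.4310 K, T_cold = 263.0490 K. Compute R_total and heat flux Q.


R_conv_in = 1/(17.4540*4.5770) = 0.0125
R_1 = 0.1370/(10.2280*4.5770) = 0.0029
R_2 = 0.0940/(31.4770*4.5770) = 0.0007
R_3 = 0.1660/(2.8320*4.5770) = 0.0128
R_4 = 0.1080/(1.7750*4.5770) = 0.0133
R_conv_out = 1/(15.8380*4.5770) = 0.0138
R_total = 0.0560 K/W
Q = 97.3820 / 0.0560 = 1739.2185 W

R_total = 0.0560 K/W, Q = 1739.2185 W


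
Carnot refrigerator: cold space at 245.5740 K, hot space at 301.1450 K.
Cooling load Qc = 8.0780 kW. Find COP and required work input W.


COP = 245.5740 / 55.5710 = 4.4191
W = 8.0780 / 4.4191 = 1.8280 kW

COP = 4.4191, W = 1.8280 kW


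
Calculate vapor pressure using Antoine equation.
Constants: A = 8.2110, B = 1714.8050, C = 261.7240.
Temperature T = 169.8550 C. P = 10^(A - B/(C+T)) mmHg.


C+T = 431.5790
B/(C+T) = 3.9733
log10(P) = 8.2110 - 3.9733 = 4.2377
P = 10^4.2377 = 17285.0972 mmHg

17285.0972 mmHg


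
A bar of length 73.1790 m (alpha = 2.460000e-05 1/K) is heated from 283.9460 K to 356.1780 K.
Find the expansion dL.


dT = 72.2320 K
dL = 2.460000e-05 * 73.1790 * 72.2320 = 0.130032 m
L_final = 73.309032 m

dL = 0.130032 m


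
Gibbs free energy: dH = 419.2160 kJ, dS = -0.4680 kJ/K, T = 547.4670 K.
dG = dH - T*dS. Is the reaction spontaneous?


T*dS = 547.4670 * -0.4680 = -256.2146 kJ
dG = 419.2160 + 256.2146 = 675.4306 kJ (non-spontaneous)

dG = 675.4306 kJ, non-spontaneous


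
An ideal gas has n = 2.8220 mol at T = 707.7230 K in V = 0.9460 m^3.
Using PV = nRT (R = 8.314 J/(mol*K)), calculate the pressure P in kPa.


P = nRT/V = 2.8220 * 8.314 * 707.7230 / 0.9460
= 16604.6735 / 0.9460 = 17552.5089 Pa = 17.5525 kPa

17.5525 kPa


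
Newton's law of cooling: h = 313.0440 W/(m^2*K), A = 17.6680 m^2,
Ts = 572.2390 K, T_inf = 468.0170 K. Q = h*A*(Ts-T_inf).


dT = 104.2220 K
Q = 313.0440 * 17.6680 * 104.2220 = 576437.4360 W

576437.4360 W


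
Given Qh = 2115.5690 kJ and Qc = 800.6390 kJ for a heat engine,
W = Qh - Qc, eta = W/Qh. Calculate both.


W = 2115.5690 - 800.6390 = 1314.9300 kJ
eta = 1314.9300 / 2115.5690 = 0.6215 = 62.1549%

W = 1314.9300 kJ, eta = 62.1549%


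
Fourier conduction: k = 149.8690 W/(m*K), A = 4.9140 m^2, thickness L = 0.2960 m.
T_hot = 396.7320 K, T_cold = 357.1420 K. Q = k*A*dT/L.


dT = 39.5900 K
Q = 149.8690 * 4.9140 * 39.5900 / 0.2960 = 98501.0256 W

98501.0256 W


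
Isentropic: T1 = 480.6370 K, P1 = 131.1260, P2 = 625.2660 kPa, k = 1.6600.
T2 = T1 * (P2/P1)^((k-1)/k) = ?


(k-1)/k = 0.3976
(P2/P1)^exp = 1.8609
T2 = 480.6370 * 1.8609 = 894.4024 K

894.4024 K


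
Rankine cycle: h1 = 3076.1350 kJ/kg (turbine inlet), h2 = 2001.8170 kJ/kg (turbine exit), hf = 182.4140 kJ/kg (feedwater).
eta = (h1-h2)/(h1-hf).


W = 1074.3180 kJ/kg
Q_in = 2893.7210 kJ/kg
eta = 0.3713 = 37.1258%

eta = 37.1258%


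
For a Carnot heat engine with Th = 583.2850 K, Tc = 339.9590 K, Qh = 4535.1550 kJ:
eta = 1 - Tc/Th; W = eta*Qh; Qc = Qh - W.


eta = 1 - 339.9590/583.2850 = 0.4172
W = 0.4172 * 4535.1550 = 1891.9073 kJ
Qc = 4535.1550 - 1891.9073 = 2643.2477 kJ

eta = 41.7165%, W = 1891.9073 kJ, Qc = 2643.2477 kJ


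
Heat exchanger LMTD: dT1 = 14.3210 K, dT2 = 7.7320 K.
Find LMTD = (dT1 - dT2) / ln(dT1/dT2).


dT1/dT2 = 1.8522
ln(dT1/dT2) = 0.6164
LMTD = 6.5890 / 0.6164 = 10.6902 K

10.6902 K


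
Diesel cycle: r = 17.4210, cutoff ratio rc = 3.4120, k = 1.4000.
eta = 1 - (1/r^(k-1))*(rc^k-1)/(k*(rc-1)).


r^(k-1) = 3.1364
rc^k = 5.5746
eta = 0.5681 = 56.8066%

56.8066%


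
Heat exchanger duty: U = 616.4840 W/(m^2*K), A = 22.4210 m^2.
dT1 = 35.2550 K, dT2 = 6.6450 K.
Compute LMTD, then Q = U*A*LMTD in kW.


LMTD = 17.1446 K
Q = 616.4840 * 22.4210 * 17.1446 = 236976.4966 W = 236.9765 kW

236.9765 kW


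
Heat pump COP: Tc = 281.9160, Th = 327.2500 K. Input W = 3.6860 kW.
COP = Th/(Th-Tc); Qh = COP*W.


COP = 327.2500 / 45.3340 = 7.2186
Qh = 7.2186 * 3.6860 = 26.6079 kW

COP = 7.2186, Qh = 26.6079 kW


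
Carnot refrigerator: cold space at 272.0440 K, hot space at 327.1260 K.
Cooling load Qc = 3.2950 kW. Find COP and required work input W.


COP = 272.0440 / 55.0820 = 4.9389
W = 3.2950 / 4.9389 = 0.6672 kW

COP = 4.9389, W = 0.6672 kW


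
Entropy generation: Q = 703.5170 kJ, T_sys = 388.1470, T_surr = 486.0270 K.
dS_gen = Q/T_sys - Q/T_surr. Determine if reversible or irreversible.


dS_sys = 703.5170/388.1470 = 1.8125 kJ/K
dS_surr = -703.5170/486.0270 = -1.4475 kJ/K
dS_gen = 1.8125 - 1.4475 = 0.3650 kJ/K (irreversible)

dS_gen = 0.3650 kJ/K, irreversible


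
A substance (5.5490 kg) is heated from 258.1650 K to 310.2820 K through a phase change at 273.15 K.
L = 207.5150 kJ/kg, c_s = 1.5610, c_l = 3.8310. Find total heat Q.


Q1 (sensible, solid) = 5.5490 * 1.5610 * 14.9850 = 129.7999 kJ
Q2 (latent) = 5.5490 * 207.5150 = 1151.5007 kJ
Q3 (sensible, liquid) = 5.5490 * 3.8310 * 37.1320 = 789.3602 kJ
Q_total = 2070.6608 kJ

2070.6608 kJ


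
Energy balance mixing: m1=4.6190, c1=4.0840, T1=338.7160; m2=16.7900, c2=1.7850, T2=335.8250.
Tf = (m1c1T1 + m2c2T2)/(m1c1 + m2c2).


num = 16454.2629
den = 48.8341
Tf = 336.9418 K

336.9418 K


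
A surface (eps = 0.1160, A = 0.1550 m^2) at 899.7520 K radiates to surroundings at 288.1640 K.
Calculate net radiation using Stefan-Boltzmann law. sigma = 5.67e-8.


T^4 = 6.5538e+11
Tsurr^4 = 6.8954e+09
Q = 0.1160 * 5.67e-8 * 0.1550 * 6.4848e+11 = 661.1051 W

661.1051 W


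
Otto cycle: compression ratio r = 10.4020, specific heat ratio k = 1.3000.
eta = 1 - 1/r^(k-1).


r^(k-1) = 2.0190
eta = 1 - 1/2.0190 = 0.5047 = 50.4704%

50.4704%


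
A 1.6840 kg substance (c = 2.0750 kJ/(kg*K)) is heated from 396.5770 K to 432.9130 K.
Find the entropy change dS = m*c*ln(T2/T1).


T2/T1 = 1.0916
ln(T2/T1) = 0.0877
dS = 1.6840 * 2.0750 * 0.0877 = 0.3063 kJ/K

0.3063 kJ/K


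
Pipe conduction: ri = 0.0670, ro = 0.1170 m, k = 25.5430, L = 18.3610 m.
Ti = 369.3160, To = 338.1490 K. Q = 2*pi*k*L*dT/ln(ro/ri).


dT = 31.1670 K
ln(ro/ri) = 0.5575
Q = 2*pi*25.5430*18.3610*31.1670 / 0.5575 = 164745.2066 W

164745.2066 W


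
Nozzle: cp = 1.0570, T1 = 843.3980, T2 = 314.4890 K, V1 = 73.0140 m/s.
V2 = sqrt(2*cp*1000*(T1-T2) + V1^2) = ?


dT = 528.9090 K
2*cp*1000*dT = 1118113.6260
V1^2 = 5331.0442
V2 = sqrt(1123444.6702) = 1059.9267 m/s

1059.9267 m/s


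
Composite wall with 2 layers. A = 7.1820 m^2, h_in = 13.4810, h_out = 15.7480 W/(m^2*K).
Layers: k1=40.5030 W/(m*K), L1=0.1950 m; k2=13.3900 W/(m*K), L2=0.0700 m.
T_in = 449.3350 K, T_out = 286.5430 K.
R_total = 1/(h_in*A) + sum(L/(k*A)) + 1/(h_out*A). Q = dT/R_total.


R_conv_in = 1/(13.4810*7.1820) = 0.0103
R_1 = 0.1950/(40.5030*7.1820) = 0.0007
R_2 = 0.0700/(13.3900*7.1820) = 0.0007
R_conv_out = 1/(15.7480*7.1820) = 0.0088
R_total = 0.0206 K/W
Q = 162.7920 / 0.0206 = 7914.7407 W

R_total = 0.0206 K/W, Q = 7914.7407 W


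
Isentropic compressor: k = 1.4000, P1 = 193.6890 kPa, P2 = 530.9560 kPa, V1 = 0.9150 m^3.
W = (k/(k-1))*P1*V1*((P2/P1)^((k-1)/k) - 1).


(k-1)/k = 0.2857
(P2/P1)^exp = 1.3339
W = 3.5000 * 193.6890 * 0.9150 * (1.3339 - 1) = 207.1265 kJ

207.1265 kJ


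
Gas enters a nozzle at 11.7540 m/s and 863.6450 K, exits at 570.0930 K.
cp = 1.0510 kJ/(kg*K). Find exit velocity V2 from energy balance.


dT = 293.5520 K
2*cp*1000*dT = 617046.3040
V1^2 = 138.1565
V2 = sqrt(617184.4605) = 785.6109 m/s

785.6109 m/s


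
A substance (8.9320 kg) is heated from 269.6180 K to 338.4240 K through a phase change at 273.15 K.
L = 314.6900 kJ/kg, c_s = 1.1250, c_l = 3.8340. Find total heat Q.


Q1 (sensible, solid) = 8.9320 * 1.1250 * 3.5320 = 35.4913 kJ
Q2 (latent) = 8.9320 * 314.6900 = 2810.8111 kJ
Q3 (sensible, liquid) = 8.9320 * 3.8340 * 65.2740 = 2235.3269 kJ
Q_total = 5081.6293 kJ

5081.6293 kJ


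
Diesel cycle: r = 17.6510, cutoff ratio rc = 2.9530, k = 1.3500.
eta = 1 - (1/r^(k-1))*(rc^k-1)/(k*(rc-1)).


r^(k-1) = 2.7313
rc^k = 4.3138
eta = 0.5398 = 53.9833%

53.9833%


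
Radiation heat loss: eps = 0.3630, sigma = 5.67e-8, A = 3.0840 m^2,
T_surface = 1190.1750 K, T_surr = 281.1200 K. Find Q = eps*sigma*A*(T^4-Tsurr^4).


T^4 = 2.0065e+12
Tsurr^4 = 6.2455e+09
Q = 0.3630 * 5.67e-8 * 3.0840 * 2.0003e+12 = 126967.7587 W

126967.7587 W


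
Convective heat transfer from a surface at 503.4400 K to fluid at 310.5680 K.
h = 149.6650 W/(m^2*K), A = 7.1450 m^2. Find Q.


dT = 192.8720 K
Q = 149.6650 * 7.1450 * 192.8720 = 206248.9124 W

206248.9124 W


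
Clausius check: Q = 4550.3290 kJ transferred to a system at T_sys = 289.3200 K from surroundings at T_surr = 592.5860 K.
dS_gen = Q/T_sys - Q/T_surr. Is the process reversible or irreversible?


dS_sys = 4550.3290/289.3200 = 15.7277 kJ/K
dS_surr = -4550.3290/592.5860 = -7.6788 kJ/K
dS_gen = 15.7277 - 7.6788 = 8.0489 kJ/K (irreversible)

dS_gen = 8.0489 kJ/K, irreversible


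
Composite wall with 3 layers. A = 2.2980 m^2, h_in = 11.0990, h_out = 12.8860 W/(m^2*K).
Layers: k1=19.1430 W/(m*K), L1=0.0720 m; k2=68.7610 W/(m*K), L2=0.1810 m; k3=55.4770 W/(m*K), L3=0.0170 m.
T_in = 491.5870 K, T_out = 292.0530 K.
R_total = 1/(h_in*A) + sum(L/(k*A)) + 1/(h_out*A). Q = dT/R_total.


R_conv_in = 1/(11.0990*2.2980) = 0.0392
R_1 = 0.0720/(19.1430*2.2980) = 0.0016
R_2 = 0.1810/(68.7610*2.2980) = 0.0011
R_3 = 0.0170/(55.4770*2.2980) = 0.0001
R_conv_out = 1/(12.8860*2.2980) = 0.0338
R_total = 0.0759 K/W
Q = 199.5340 / 0.0759 = 2629.1550 W

R_total = 0.0759 K/W, Q = 2629.1550 W
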